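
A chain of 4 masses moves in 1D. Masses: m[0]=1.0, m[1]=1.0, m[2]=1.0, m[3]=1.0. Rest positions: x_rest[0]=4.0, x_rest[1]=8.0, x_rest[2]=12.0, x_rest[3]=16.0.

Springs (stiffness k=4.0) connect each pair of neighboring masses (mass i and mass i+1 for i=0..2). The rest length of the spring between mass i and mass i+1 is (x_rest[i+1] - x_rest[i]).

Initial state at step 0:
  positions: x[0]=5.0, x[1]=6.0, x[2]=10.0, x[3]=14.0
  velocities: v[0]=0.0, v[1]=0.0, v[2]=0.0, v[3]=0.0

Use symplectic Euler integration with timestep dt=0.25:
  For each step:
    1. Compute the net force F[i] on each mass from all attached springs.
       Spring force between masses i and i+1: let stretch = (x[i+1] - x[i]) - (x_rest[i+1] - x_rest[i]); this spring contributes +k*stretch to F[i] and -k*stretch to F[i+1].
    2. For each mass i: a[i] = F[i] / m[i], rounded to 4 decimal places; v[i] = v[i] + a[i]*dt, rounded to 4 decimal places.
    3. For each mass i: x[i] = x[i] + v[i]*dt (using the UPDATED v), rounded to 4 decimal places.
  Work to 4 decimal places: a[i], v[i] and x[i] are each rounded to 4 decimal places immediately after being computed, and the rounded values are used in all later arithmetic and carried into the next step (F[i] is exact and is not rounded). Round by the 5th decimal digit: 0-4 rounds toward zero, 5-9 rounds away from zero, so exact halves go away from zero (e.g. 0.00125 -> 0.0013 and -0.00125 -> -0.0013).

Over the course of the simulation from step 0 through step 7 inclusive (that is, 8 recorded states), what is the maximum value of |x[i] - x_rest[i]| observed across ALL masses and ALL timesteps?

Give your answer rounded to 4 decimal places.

Step 0: x=[5.0000 6.0000 10.0000 14.0000] v=[0.0000 0.0000 0.0000 0.0000]
Step 1: x=[4.2500 6.7500 10.0000 14.0000] v=[-3.0000 3.0000 0.0000 0.0000]
Step 2: x=[3.1250 7.6875 10.1875 14.0000] v=[-4.5000 3.7500 0.7500 0.0000]
Step 3: x=[2.1406 8.1094 10.7031 14.0469] v=[-3.9375 1.6875 2.0625 0.1875]
Step 4: x=[1.6484 7.6875 11.4063 14.2578] v=[-1.9687 -1.6876 2.8126 0.8437]
Step 5: x=[1.6660 6.6855 11.8926 14.7559] v=[0.0704 -4.0079 1.9453 1.9922]
Step 6: x=[1.9385 5.7304 11.7930 15.5381] v=[1.0899 -3.8203 -0.3985 3.1289]
Step 7: x=[2.1590 5.3430 11.1140 16.3841] v=[0.8818 -1.5496 -2.7160 3.3838]
Max displacement = 2.6570

Answer: 2.6570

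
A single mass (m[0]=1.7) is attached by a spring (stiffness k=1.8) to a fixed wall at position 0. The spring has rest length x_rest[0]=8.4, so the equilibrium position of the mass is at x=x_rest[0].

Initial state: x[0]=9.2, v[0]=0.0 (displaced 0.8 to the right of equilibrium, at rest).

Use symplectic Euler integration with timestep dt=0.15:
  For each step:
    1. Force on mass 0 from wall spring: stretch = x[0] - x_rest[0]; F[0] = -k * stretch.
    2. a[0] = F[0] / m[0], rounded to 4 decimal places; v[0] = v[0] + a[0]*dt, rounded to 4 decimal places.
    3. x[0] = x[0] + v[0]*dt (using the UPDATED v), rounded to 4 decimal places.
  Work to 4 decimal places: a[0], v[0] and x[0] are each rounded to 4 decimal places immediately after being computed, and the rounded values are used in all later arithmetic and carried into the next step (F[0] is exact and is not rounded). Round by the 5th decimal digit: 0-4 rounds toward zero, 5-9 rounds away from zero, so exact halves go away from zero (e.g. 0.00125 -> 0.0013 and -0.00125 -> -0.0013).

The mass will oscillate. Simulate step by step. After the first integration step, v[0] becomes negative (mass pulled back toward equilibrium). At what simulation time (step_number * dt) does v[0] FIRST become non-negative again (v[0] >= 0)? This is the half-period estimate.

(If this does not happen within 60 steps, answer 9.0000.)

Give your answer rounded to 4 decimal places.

Answer: 3.1500

Derivation:
Step 0: x=[9.2000] v=[0.0000]
Step 1: x=[9.1809] v=[-0.1271]
Step 2: x=[9.1432] v=[-0.2511]
Step 3: x=[9.0878] v=[-0.3691]
Step 4: x=[9.0161] v=[-0.4783]
Step 5: x=[8.9297] v=[-0.5761]
Step 6: x=[8.8307] v=[-0.6602]
Step 7: x=[8.7214] v=[-0.7286]
Step 8: x=[8.6045] v=[-0.7796]
Step 9: x=[8.4827] v=[-0.8121]
Step 10: x=[8.3589] v=[-0.8252]
Step 11: x=[8.2361] v=[-0.8187]
Step 12: x=[8.1172] v=[-0.7927]
Step 13: x=[8.0050] v=[-0.7478]
Step 14: x=[7.9022] v=[-0.6851]
Step 15: x=[7.8113] v=[-0.6060]
Step 16: x=[7.7344] v=[-0.5125]
Step 17: x=[7.6734] v=[-0.4068]
Step 18: x=[7.6297] v=[-0.2914]
Step 19: x=[7.6043] v=[-0.1691]
Step 20: x=[7.5979] v=[-0.0427]
Step 21: x=[7.6106] v=[0.0847]
First v>=0 after going negative at step 21, time=3.1500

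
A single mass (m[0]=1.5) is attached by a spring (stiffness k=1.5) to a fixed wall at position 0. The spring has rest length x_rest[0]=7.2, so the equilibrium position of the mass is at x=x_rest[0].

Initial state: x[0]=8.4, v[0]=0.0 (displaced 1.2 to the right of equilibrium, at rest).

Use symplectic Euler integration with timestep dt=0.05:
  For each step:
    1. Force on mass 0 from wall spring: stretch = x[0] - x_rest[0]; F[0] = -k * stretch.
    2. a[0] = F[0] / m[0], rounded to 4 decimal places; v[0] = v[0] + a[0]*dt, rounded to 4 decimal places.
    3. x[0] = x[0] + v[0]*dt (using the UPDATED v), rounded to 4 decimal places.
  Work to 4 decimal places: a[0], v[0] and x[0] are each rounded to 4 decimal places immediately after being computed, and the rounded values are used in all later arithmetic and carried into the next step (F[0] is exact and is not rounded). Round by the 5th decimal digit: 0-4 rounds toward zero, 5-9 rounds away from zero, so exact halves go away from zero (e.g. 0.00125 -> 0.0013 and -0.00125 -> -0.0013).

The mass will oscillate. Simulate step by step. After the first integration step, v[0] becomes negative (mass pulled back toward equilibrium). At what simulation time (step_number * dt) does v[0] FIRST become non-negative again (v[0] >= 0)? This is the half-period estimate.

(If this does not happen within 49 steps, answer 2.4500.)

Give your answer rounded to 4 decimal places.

Answer: 2.4500

Derivation:
Step 0: x=[8.4000] v=[0.0000]
Step 1: x=[8.3970] v=[-0.0600]
Step 2: x=[8.3910] v=[-0.1199]
Step 3: x=[8.3820] v=[-0.1795]
Step 4: x=[8.3701] v=[-0.2386]
Step 5: x=[8.3552] v=[-0.2971]
Step 6: x=[8.3375] v=[-0.3549]
Step 7: x=[8.3169] v=[-0.4118]
Step 8: x=[8.2935] v=[-0.4676]
Step 9: x=[8.2674] v=[-0.5223]
Step 10: x=[8.2386] v=[-0.5757]
Step 11: x=[8.2072] v=[-0.6276]
Step 12: x=[8.1733] v=[-0.6780]
Step 13: x=[8.1370] v=[-0.7267]
Step 14: x=[8.0983] v=[-0.7736]
Step 15: x=[8.0574] v=[-0.8185]
Step 16: x=[8.0143] v=[-0.8614]
Step 17: x=[7.9692] v=[-0.9021]
Step 18: x=[7.9222] v=[-0.9406]
Step 19: x=[7.8734] v=[-0.9767]
Step 20: x=[7.8229] v=[-1.0104]
Step 21: x=[7.7708] v=[-1.0415]
Step 22: x=[7.7173] v=[-1.0700]
Step 23: x=[7.6625] v=[-1.0959]
Step 24: x=[7.6066] v=[-1.1190]
Step 25: x=[7.5496] v=[-1.1393]
Step 26: x=[7.4918] v=[-1.1568]
Step 27: x=[7.4332] v=[-1.1714]
Step 28: x=[7.3740] v=[-1.1831]
Step 29: x=[7.3144] v=[-1.1918]
Step 30: x=[7.2545] v=[-1.1975]
Step 31: x=[7.1945] v=[-1.2002]
Step 32: x=[7.1345] v=[-1.1999]
Step 33: x=[7.0747] v=[-1.1966]
Step 34: x=[7.0152] v=[-1.1903]
Step 35: x=[6.9561] v=[-1.1811]
Step 36: x=[6.8977] v=[-1.1689]
Step 37: x=[6.8400] v=[-1.1538]
Step 38: x=[6.7832] v=[-1.1358]
Step 39: x=[6.7275] v=[-1.1150]
Step 40: x=[6.6729] v=[-1.0914]
Step 41: x=[6.6197] v=[-1.0650]
Step 42: x=[6.5679] v=[-1.0360]
Step 43: x=[6.5177] v=[-1.0044]
Step 44: x=[6.4692] v=[-0.9703]
Step 45: x=[6.4225] v=[-0.9338]
Step 46: x=[6.3778] v=[-0.8949]
Step 47: x=[6.3351] v=[-0.8538]
Step 48: x=[6.2946] v=[-0.8106]
Step 49: x=[6.2563] v=[-0.7653]
v[0] did not become non-negative within 49 steps; using fallback time=2.4500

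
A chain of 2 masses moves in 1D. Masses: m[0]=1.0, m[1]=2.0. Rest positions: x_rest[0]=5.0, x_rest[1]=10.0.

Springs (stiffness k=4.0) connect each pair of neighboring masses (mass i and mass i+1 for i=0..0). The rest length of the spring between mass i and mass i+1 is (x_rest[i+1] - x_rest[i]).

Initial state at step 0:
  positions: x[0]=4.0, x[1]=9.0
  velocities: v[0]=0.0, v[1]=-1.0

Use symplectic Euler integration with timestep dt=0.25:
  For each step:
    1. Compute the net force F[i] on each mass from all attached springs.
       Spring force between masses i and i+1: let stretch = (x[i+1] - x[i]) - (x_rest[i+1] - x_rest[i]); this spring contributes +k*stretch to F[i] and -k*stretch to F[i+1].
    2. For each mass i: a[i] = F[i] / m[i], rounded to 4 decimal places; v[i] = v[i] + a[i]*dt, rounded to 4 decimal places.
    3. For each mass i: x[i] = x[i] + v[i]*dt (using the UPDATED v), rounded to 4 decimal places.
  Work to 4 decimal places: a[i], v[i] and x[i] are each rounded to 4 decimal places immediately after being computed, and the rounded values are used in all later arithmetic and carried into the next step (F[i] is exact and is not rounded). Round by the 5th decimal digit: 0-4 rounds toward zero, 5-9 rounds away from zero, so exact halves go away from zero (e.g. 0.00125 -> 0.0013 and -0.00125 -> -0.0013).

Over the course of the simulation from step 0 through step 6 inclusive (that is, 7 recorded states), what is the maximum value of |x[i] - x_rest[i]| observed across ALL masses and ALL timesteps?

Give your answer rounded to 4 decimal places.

Answer: 2.1597

Derivation:
Step 0: x=[4.0000 9.0000] v=[0.0000 -1.0000]
Step 1: x=[4.0000 8.7500] v=[0.0000 -1.0000]
Step 2: x=[3.9375 8.5313] v=[-0.2500 -0.8750]
Step 3: x=[3.7735 8.3633] v=[-0.6562 -0.6719]
Step 4: x=[3.5069 8.2466] v=[-1.0664 -0.4668]
Step 5: x=[3.1752 8.1624] v=[-1.3267 -0.3367]
Step 6: x=[2.8403 8.0798] v=[-1.3395 -0.3303]
Max displacement = 2.1597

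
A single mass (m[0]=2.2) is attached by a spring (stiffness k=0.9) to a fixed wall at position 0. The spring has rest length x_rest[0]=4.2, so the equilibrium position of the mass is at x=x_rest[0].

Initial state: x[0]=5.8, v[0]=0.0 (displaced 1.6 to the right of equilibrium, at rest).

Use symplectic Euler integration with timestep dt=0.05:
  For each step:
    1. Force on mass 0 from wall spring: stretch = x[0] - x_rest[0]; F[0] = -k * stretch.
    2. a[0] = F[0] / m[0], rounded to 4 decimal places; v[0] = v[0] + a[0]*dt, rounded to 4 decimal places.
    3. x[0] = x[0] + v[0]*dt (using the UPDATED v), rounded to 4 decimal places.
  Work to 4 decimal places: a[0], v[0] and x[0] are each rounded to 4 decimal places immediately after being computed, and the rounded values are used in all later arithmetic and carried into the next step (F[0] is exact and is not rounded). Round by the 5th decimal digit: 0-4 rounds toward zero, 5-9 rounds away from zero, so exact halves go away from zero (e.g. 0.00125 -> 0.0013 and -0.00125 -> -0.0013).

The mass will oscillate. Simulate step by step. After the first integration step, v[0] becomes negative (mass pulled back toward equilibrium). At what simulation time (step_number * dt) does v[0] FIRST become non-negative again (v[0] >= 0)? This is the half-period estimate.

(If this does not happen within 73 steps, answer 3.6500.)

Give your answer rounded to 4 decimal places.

Answer: 3.6500

Derivation:
Step 0: x=[5.8000] v=[0.0000]
Step 1: x=[5.7984] v=[-0.0327]
Step 2: x=[5.7951] v=[-0.0654]
Step 3: x=[5.7902] v=[-0.0980]
Step 4: x=[5.7837] v=[-0.1305]
Step 5: x=[5.7756] v=[-0.1629]
Step 6: x=[5.7658] v=[-0.1951]
Step 7: x=[5.7544] v=[-0.2271]
Step 8: x=[5.7415] v=[-0.2589]
Step 9: x=[5.7270] v=[-0.2904]
Step 10: x=[5.7109] v=[-0.3216]
Step 11: x=[5.6933] v=[-0.3525]
Step 12: x=[5.6742] v=[-0.3830]
Step 13: x=[5.6535] v=[-0.4132]
Step 14: x=[5.6314] v=[-0.4429]
Step 15: x=[5.6078] v=[-0.4722]
Step 16: x=[5.5828] v=[-0.5010]
Step 17: x=[5.5563] v=[-0.5293]
Step 18: x=[5.5285] v=[-0.5570]
Step 19: x=[5.4993] v=[-0.5842]
Step 20: x=[5.4688] v=[-0.6108]
Step 21: x=[5.4370] v=[-0.6368]
Step 22: x=[5.4039] v=[-0.6621]
Step 23: x=[5.3696] v=[-0.6867]
Step 24: x=[5.3341] v=[-0.7106]
Step 25: x=[5.2974] v=[-0.7338]
Step 26: x=[5.2596] v=[-0.7562]
Step 27: x=[5.2207] v=[-0.7779]
Step 28: x=[5.1808] v=[-0.7988]
Step 29: x=[5.1399] v=[-0.8189]
Step 30: x=[5.0980] v=[-0.8381]
Step 31: x=[5.0552] v=[-0.8565]
Step 32: x=[5.0115] v=[-0.8740]
Step 33: x=[4.9670] v=[-0.8906]
Step 34: x=[4.9217] v=[-0.9063]
Step 35: x=[4.8756] v=[-0.9211]
Step 36: x=[4.8289] v=[-0.9349]
Step 37: x=[4.7815] v=[-0.9478]
Step 38: x=[4.7335] v=[-0.9597]
Step 39: x=[4.6850] v=[-0.9706]
Step 40: x=[4.6360] v=[-0.9805]
Step 41: x=[4.5865] v=[-0.9894]
Step 42: x=[4.5366] v=[-0.9973]
Step 43: x=[4.4864] v=[-1.0042]
Step 44: x=[4.4359] v=[-1.0101]
Step 45: x=[4.3852] v=[-1.0149]
Step 46: x=[4.3343] v=[-1.0187]
Step 47: x=[4.2832] v=[-1.0214]
Step 48: x=[4.2320] v=[-1.0231]
Step 49: x=[4.1808] v=[-1.0238]
Step 50: x=[4.1296] v=[-1.0234]
Step 51: x=[4.0785] v=[-1.0220]
Step 52: x=[4.0275] v=[-1.0195]
Step 53: x=[3.9767] v=[-1.0160]
Step 54: x=[3.9261] v=[-1.0114]
Step 55: x=[3.8758] v=[-1.0058]
Step 56: x=[3.8258] v=[-0.9992]
Step 57: x=[3.7762] v=[-0.9915]
Step 58: x=[3.7271] v=[-0.9828]
Step 59: x=[3.6784] v=[-0.9731]
Step 60: x=[3.6303] v=[-0.9624]
Step 61: x=[3.5828] v=[-0.9507]
Step 62: x=[3.5359] v=[-0.9381]
Step 63: x=[3.4897] v=[-0.9245]
Step 64: x=[3.4442] v=[-0.9100]
Step 65: x=[3.3995] v=[-0.8945]
Step 66: x=[3.3556] v=[-0.8781]
Step 67: x=[3.3126] v=[-0.8608]
Step 68: x=[3.2705] v=[-0.8427]
Step 69: x=[3.2293] v=[-0.8237]
Step 70: x=[3.1891] v=[-0.8038]
Step 71: x=[3.1499] v=[-0.7831]
Step 72: x=[3.1118] v=[-0.7616]
Step 73: x=[3.0748] v=[-0.7393]
v[0] did not become non-negative within 73 steps; using fallback time=3.6500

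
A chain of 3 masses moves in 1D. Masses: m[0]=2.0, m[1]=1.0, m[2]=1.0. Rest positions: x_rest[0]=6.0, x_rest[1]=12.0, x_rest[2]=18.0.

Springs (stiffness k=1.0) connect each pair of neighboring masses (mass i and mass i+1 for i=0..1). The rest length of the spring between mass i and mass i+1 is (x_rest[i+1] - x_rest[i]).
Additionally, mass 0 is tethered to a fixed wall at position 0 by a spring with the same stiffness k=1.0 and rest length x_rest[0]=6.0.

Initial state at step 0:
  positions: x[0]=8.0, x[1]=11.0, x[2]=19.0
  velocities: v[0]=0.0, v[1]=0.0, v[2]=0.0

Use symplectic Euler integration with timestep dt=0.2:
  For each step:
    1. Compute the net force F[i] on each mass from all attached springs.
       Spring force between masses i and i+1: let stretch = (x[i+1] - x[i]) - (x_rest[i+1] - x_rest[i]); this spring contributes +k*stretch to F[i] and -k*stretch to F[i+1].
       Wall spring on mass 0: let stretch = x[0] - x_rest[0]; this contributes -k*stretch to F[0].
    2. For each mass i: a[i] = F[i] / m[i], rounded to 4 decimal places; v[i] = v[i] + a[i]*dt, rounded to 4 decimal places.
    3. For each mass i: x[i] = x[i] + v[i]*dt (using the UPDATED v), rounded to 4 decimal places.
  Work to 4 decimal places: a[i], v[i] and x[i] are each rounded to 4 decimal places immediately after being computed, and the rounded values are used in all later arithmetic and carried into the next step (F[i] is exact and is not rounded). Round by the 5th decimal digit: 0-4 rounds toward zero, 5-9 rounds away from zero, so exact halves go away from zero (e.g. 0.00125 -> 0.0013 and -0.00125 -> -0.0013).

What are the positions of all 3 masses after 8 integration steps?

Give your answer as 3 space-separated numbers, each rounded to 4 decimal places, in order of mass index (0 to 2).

Answer: 5.7567 14.4028 17.9104

Derivation:
Step 0: x=[8.0000 11.0000 19.0000] v=[0.0000 0.0000 0.0000]
Step 1: x=[7.9000 11.2000 18.9200] v=[-0.5000 1.0000 -0.4000]
Step 2: x=[7.7080 11.5768 18.7712] v=[-0.9600 1.8840 -0.7440]
Step 3: x=[7.4392 12.0866 18.5746] v=[-1.3439 2.5491 -0.9829]
Step 4: x=[7.1146 12.6700 18.3585] v=[-1.6231 2.9172 -1.0805]
Step 5: x=[6.7588 13.2588 18.1549] v=[-1.7790 2.9438 -1.0182]
Step 6: x=[6.3978 13.7834 17.9954] v=[-1.8049 2.6230 -0.7974]
Step 7: x=[6.0566 14.1811 17.9074] v=[-1.7061 1.9883 -0.4398]
Step 8: x=[5.7567 14.4028 17.9104] v=[-1.4993 1.1087 0.0149]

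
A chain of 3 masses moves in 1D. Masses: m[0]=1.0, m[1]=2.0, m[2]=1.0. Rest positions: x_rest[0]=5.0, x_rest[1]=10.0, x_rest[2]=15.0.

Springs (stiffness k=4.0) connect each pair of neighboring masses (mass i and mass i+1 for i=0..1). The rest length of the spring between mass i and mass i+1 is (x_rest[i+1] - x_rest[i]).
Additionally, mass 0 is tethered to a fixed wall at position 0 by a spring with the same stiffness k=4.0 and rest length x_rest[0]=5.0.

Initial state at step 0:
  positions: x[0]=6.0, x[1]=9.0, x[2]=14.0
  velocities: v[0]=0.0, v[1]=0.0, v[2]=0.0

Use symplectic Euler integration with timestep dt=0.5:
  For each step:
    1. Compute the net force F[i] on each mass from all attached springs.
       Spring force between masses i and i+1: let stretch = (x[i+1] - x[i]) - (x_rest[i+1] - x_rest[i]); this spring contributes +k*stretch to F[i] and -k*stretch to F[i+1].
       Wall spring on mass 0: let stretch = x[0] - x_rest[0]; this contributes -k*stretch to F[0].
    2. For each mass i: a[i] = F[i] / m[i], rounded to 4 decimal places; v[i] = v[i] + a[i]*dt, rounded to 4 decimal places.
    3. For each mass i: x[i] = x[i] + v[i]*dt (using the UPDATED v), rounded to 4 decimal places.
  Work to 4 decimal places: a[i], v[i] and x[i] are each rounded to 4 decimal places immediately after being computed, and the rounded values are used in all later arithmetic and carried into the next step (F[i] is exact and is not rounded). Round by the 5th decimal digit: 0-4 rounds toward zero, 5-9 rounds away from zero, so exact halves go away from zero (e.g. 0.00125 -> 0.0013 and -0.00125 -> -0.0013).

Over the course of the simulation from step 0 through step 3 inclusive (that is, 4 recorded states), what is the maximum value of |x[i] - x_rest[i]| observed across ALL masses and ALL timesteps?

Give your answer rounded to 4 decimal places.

Answer: 2.0000

Derivation:
Step 0: x=[6.0000 9.0000 14.0000] v=[0.0000 0.0000 0.0000]
Step 1: x=[3.0000 10.0000 14.0000] v=[-6.0000 2.0000 0.0000]
Step 2: x=[4.0000 9.5000 15.0000] v=[2.0000 -1.0000 2.0000]
Step 3: x=[6.5000 9.0000 15.5000] v=[5.0000 -1.0000 1.0000]
Max displacement = 2.0000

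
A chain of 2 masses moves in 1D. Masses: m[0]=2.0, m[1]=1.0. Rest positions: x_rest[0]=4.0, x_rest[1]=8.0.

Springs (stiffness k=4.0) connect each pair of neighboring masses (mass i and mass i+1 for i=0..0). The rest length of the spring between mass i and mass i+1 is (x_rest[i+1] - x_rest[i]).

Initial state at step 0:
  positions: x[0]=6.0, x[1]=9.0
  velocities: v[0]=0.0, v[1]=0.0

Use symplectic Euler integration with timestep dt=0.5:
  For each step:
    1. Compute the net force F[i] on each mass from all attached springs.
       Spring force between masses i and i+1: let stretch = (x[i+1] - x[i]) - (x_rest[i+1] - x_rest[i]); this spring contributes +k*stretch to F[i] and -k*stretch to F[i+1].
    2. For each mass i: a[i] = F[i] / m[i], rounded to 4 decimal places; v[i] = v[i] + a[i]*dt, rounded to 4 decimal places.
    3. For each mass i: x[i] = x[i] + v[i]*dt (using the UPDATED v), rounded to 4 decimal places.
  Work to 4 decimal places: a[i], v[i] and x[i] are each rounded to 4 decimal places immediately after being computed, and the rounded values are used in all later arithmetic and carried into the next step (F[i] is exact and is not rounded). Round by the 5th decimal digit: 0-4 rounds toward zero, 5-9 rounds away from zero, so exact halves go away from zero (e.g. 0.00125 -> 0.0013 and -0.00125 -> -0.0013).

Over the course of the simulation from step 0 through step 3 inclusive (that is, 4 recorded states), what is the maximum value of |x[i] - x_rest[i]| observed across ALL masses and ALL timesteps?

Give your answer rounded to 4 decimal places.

Step 0: x=[6.0000 9.0000] v=[0.0000 0.0000]
Step 1: x=[5.5000 10.0000] v=[-1.0000 2.0000]
Step 2: x=[5.2500 10.5000] v=[-0.5000 1.0000]
Step 3: x=[5.6250 9.7500] v=[0.7500 -1.5000]
Max displacement = 2.5000

Answer: 2.5000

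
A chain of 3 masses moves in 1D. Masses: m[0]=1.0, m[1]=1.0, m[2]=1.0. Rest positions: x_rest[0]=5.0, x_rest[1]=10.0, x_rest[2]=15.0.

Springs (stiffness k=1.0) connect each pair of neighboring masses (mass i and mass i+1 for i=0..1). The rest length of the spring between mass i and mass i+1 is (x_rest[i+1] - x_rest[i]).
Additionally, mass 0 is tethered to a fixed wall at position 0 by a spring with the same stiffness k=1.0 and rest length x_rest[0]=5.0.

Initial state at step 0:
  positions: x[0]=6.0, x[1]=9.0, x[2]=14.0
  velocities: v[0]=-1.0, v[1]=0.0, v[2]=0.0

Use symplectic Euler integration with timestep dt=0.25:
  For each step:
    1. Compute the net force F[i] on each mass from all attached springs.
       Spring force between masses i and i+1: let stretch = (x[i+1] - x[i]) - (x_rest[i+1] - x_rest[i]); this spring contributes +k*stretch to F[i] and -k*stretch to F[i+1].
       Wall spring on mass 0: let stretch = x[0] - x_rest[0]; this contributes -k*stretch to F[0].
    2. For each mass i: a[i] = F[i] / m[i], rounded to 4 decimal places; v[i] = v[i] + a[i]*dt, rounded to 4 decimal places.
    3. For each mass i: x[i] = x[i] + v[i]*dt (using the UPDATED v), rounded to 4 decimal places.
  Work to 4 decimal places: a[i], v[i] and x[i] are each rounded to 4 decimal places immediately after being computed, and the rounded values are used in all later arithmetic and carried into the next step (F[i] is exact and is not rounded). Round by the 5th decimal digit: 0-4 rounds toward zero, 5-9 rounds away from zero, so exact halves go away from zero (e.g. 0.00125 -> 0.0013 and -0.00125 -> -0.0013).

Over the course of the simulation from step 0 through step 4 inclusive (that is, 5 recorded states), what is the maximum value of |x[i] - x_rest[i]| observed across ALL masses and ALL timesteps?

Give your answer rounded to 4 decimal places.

Answer: 1.1604

Derivation:
Step 0: x=[6.0000 9.0000 14.0000] v=[-1.0000 0.0000 0.0000]
Step 1: x=[5.5625 9.1250 14.0000] v=[-1.7500 0.5000 0.0000]
Step 2: x=[5.0000 9.3320 14.0078] v=[-2.2500 0.8281 0.0313]
Step 3: x=[4.3958 9.5605 14.0359] v=[-2.4170 0.9141 0.1124]
Step 4: x=[3.8396 9.7460 14.0968] v=[-2.2248 0.7418 0.2436]
Max displacement = 1.1604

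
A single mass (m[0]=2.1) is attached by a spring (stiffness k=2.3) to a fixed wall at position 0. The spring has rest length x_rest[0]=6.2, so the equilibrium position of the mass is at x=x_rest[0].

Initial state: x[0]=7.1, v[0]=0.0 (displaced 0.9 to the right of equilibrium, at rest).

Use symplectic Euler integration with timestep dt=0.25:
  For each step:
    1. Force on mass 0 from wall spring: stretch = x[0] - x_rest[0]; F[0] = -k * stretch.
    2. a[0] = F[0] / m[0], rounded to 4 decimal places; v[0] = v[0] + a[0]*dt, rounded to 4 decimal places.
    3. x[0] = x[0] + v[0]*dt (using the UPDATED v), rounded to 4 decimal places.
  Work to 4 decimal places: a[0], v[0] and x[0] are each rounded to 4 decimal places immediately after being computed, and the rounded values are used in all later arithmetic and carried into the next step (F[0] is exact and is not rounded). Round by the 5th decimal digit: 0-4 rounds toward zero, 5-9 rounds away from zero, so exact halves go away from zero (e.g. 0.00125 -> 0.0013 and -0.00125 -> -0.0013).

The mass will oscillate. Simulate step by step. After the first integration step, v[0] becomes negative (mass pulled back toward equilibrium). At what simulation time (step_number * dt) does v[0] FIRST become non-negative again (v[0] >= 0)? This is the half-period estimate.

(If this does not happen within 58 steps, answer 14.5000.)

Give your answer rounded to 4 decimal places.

Answer: 3.0000

Derivation:
Step 0: x=[7.1000] v=[0.0000]
Step 1: x=[7.0384] v=[-0.2464]
Step 2: x=[6.9194] v=[-0.4760]
Step 3: x=[6.7512] v=[-0.6730]
Step 4: x=[6.5452] v=[-0.8239]
Step 5: x=[6.3156] v=[-0.9184]
Step 6: x=[6.0781] v=[-0.9501]
Step 7: x=[5.8489] v=[-0.9167]
Step 8: x=[5.6438] v=[-0.8206]
Step 9: x=[5.4767] v=[-0.6683]
Step 10: x=[5.3591] v=[-0.4703]
Step 11: x=[5.2991] v=[-0.2401]
Step 12: x=[5.3008] v=[0.0066]
First v>=0 after going negative at step 12, time=3.0000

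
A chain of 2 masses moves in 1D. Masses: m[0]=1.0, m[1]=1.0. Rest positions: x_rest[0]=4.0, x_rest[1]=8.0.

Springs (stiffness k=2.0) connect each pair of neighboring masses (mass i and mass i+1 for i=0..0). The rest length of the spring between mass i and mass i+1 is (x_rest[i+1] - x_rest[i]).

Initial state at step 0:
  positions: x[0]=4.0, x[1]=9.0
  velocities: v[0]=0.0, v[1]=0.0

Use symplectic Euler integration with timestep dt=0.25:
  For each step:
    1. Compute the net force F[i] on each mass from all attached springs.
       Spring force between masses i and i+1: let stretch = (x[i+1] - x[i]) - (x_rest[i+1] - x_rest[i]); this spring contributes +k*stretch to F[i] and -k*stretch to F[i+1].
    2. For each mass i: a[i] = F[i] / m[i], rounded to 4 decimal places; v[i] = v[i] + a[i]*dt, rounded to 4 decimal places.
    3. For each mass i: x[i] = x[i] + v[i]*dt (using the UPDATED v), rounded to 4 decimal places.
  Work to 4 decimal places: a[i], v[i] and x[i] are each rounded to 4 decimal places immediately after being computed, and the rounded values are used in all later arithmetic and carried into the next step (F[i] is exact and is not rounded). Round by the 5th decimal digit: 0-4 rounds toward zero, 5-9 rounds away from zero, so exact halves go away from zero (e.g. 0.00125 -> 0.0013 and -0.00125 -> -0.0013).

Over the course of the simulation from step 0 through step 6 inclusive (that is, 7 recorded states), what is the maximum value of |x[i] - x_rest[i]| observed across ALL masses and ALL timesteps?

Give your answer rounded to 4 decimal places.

Answer: 1.0113

Derivation:
Step 0: x=[4.0000 9.0000] v=[0.0000 0.0000]
Step 1: x=[4.1250 8.8750] v=[0.5000 -0.5000]
Step 2: x=[4.3438 8.6563] v=[0.8750 -0.8750]
Step 3: x=[4.6016 8.3985] v=[1.0313 -1.0313]
Step 4: x=[4.8341 8.1661] v=[0.9298 -0.9298]
Step 5: x=[4.9831 8.0172] v=[0.5958 -0.5958]
Step 6: x=[5.0113 7.9890] v=[0.1129 -0.1129]
Max displacement = 1.0113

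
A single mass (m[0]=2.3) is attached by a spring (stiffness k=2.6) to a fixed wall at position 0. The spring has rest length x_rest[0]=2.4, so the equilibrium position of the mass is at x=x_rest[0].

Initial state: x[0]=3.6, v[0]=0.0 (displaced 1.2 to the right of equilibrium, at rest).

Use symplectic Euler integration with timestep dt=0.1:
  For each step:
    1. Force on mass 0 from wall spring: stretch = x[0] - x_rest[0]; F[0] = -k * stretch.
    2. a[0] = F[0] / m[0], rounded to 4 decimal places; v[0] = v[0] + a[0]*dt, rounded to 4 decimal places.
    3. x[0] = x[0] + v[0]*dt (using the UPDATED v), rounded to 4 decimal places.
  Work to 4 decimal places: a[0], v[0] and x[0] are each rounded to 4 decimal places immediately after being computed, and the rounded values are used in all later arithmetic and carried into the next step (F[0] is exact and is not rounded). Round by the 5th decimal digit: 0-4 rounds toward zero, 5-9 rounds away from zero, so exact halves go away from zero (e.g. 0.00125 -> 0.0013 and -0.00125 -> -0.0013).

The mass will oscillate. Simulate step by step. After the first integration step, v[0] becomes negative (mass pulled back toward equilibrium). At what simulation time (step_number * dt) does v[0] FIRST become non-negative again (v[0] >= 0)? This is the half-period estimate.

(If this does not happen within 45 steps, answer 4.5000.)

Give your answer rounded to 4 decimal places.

Step 0: x=[3.6000] v=[0.0000]
Step 1: x=[3.5864] v=[-0.1357]
Step 2: x=[3.5594] v=[-0.2698]
Step 3: x=[3.5193] v=[-0.4009]
Step 4: x=[3.4666] v=[-0.5274]
Step 5: x=[3.4018] v=[-0.6480]
Step 6: x=[3.3257] v=[-0.7613]
Step 7: x=[3.2391] v=[-0.8659]
Step 8: x=[3.1430] v=[-0.9608]
Step 9: x=[3.0385] v=[-1.0448]
Step 10: x=[2.9268] v=[-1.1170]
Step 11: x=[2.8091] v=[-1.1766]
Step 12: x=[2.6868] v=[-1.2229]
Step 13: x=[2.5613] v=[-1.2553]
Step 14: x=[2.4340] v=[-1.2735]
Step 15: x=[2.3063] v=[-1.2773]
Step 16: x=[2.1796] v=[-1.2667]
Step 17: x=[2.0554] v=[-1.2418]
Step 18: x=[1.9351] v=[-1.2029]
Step 19: x=[1.8201] v=[-1.1504]
Step 20: x=[1.7116] v=[-1.0849]
Step 21: x=[1.6109] v=[-1.0071]
Step 22: x=[1.5191] v=[-0.9179]
Step 23: x=[1.4373] v=[-0.8183]
Step 24: x=[1.3664] v=[-0.7095]
Step 25: x=[1.3071] v=[-0.5927]
Step 26: x=[1.2602] v=[-0.4692]
Step 27: x=[1.2262] v=[-0.3404]
Step 28: x=[1.2054] v=[-0.2077]
Step 29: x=[1.1981] v=[-0.0727]
Step 30: x=[1.2044] v=[0.0632]
First v>=0 after going negative at step 30, time=3.0000

Answer: 3.0000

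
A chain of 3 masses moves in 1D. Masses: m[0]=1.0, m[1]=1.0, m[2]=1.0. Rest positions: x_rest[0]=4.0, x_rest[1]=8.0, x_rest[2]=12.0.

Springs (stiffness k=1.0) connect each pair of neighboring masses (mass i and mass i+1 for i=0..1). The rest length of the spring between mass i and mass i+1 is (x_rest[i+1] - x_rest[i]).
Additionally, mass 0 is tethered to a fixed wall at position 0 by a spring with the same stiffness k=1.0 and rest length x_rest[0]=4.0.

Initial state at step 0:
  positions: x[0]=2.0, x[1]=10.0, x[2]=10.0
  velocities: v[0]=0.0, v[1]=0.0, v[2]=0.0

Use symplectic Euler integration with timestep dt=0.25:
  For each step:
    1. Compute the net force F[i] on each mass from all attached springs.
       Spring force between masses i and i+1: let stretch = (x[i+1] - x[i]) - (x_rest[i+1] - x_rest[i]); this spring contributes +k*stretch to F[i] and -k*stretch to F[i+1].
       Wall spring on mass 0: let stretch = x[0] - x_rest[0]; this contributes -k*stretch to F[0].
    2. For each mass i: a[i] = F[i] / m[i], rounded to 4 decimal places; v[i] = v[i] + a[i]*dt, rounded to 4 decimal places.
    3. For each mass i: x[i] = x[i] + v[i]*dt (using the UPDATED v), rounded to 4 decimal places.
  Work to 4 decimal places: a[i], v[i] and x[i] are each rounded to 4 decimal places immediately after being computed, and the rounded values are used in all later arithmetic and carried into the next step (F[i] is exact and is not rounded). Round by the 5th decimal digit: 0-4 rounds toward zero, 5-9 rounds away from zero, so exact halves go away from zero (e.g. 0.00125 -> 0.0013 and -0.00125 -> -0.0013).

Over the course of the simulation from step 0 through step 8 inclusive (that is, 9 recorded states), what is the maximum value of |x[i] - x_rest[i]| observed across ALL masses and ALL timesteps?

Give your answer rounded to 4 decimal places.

Answer: 2.9357

Derivation:
Step 0: x=[2.0000 10.0000 10.0000] v=[0.0000 0.0000 0.0000]
Step 1: x=[2.3750 9.5000 10.2500] v=[1.5000 -2.0000 1.0000]
Step 2: x=[3.0469 8.6016 10.7031] v=[2.6875 -3.5938 1.8125]
Step 3: x=[3.8755 7.4873 11.2749] v=[3.3145 -4.4571 2.2871]
Step 4: x=[4.6877 6.3840 11.8600] v=[3.2486 -4.4132 2.3402]
Step 5: x=[5.3129 5.5169 12.3528] v=[2.5008 -3.4683 1.9712]
Step 6: x=[5.6188 5.0643 12.6684] v=[1.2236 -1.8103 1.2622]
Step 7: x=[5.5389 5.1217 12.7587] v=[-0.3197 0.2294 0.3612]
Step 8: x=[5.0867 5.6825 12.6217] v=[-1.8087 2.2430 -0.5481]
Max displacement = 2.9357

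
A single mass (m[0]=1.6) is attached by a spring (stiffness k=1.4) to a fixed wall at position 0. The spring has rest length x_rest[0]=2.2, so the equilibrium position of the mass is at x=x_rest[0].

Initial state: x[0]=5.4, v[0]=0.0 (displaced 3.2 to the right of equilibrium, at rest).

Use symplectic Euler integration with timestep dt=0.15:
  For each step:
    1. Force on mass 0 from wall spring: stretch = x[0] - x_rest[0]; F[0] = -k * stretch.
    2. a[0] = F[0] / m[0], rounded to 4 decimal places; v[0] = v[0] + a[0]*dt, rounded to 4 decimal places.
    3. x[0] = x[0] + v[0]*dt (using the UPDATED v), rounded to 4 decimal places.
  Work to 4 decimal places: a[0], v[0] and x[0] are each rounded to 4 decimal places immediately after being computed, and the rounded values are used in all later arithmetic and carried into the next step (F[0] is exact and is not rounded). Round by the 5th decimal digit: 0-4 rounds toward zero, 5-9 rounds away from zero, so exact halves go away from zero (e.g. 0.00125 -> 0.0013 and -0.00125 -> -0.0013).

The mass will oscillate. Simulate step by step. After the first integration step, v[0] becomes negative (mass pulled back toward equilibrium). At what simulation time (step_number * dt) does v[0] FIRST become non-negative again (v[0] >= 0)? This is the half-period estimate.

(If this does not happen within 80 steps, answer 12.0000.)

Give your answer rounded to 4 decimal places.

Answer: 3.4500

Derivation:
Step 0: x=[5.4000] v=[0.0000]
Step 1: x=[5.3370] v=[-0.4200]
Step 2: x=[5.2122] v=[-0.8317]
Step 3: x=[5.0281] v=[-1.2271]
Step 4: x=[4.7884] v=[-1.5983]
Step 5: x=[4.4977] v=[-1.9380]
Step 6: x=[4.1618] v=[-2.2396]
Step 7: x=[3.7872] v=[-2.4971]
Step 8: x=[3.3814] v=[-2.7054]
Step 9: x=[2.9523] v=[-2.8605]
Step 10: x=[2.5084] v=[-2.9592]
Step 11: x=[2.0584] v=[-2.9997]
Step 12: x=[1.6112] v=[-2.9811]
Step 13: x=[1.1756] v=[-2.9038]
Step 14: x=[0.7602] v=[-2.7693]
Step 15: x=[0.3732] v=[-2.5803]
Step 16: x=[0.0221] v=[-2.3405]
Step 17: x=[-0.2861] v=[-2.0546]
Step 18: x=[-0.5453] v=[-1.7283]
Step 19: x=[-0.7505] v=[-1.3680]
Step 20: x=[-0.8976] v=[-0.9807]
Step 21: x=[-0.9837] v=[-0.5741]
Step 22: x=[-1.0071] v=[-0.1562]
Step 23: x=[-0.9674] v=[0.2647]
First v>=0 after going negative at step 23, time=3.4500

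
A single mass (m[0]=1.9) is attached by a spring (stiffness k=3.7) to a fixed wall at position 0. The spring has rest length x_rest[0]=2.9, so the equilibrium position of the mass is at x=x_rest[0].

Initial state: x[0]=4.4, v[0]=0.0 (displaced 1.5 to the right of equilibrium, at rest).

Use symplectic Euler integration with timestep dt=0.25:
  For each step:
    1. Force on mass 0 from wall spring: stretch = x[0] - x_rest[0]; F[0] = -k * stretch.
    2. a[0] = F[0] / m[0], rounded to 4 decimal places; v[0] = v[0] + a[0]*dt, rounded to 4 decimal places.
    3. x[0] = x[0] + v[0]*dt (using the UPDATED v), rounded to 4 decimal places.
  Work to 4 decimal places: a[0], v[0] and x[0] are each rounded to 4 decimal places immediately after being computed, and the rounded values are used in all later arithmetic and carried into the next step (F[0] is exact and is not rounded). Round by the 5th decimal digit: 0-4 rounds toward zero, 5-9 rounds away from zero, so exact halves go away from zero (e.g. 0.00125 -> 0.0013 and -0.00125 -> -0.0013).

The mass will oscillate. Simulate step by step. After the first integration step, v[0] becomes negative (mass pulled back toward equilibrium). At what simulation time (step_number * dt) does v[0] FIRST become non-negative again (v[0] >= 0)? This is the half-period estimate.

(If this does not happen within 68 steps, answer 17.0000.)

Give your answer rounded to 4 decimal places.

Step 0: x=[4.4000] v=[0.0000]
Step 1: x=[4.2174] v=[-0.7303]
Step 2: x=[3.8745] v=[-1.3717]
Step 3: x=[3.4130] v=[-1.8461]
Step 4: x=[2.8890] v=[-2.0959]
Step 5: x=[2.3664] v=[-2.0906]
Step 6: x=[1.9087] v=[-1.8308]
Step 7: x=[1.5717] v=[-1.3482]
Step 8: x=[1.3963] v=[-0.7015]
Step 9: x=[1.4040] v=[0.0306]
First v>=0 after going negative at step 9, time=2.2500

Answer: 2.2500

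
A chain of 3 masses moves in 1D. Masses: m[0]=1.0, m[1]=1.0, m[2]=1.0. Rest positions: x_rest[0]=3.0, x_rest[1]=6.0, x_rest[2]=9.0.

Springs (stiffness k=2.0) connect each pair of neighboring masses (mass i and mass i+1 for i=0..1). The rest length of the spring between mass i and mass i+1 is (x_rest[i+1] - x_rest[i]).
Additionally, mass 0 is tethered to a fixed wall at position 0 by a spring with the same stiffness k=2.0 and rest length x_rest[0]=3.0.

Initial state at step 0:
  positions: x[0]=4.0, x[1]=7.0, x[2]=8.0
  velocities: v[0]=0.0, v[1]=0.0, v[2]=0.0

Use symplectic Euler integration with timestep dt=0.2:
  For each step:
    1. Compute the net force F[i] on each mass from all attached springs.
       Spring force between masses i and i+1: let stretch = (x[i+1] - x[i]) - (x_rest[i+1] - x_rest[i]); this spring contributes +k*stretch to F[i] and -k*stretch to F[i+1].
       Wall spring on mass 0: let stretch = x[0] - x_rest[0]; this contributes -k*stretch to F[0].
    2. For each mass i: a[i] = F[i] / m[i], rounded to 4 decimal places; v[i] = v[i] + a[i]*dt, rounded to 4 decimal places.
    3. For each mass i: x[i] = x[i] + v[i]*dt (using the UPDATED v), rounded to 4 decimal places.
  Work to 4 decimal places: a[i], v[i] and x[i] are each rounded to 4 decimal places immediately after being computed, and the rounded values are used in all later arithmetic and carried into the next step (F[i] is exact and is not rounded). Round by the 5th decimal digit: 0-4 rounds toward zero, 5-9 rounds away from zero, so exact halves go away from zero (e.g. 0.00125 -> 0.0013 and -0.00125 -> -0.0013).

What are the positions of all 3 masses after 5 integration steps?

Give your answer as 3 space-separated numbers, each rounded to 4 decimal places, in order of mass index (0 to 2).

Answer: 2.8632 5.5343 9.6247

Derivation:
Step 0: x=[4.0000 7.0000 8.0000] v=[0.0000 0.0000 0.0000]
Step 1: x=[3.9200 6.8400 8.1600] v=[-0.4000 -0.8000 0.8000]
Step 2: x=[3.7600 6.5520 8.4544] v=[-0.8000 -1.4400 1.4720]
Step 3: x=[3.5226 6.1928 8.8366] v=[-1.1872 -1.7958 1.9110]
Step 4: x=[3.2170 5.8315 9.2473] v=[-1.5282 -1.8064 2.0535]
Step 5: x=[2.8632 5.5343 9.6247] v=[-1.7692 -1.4859 1.8872]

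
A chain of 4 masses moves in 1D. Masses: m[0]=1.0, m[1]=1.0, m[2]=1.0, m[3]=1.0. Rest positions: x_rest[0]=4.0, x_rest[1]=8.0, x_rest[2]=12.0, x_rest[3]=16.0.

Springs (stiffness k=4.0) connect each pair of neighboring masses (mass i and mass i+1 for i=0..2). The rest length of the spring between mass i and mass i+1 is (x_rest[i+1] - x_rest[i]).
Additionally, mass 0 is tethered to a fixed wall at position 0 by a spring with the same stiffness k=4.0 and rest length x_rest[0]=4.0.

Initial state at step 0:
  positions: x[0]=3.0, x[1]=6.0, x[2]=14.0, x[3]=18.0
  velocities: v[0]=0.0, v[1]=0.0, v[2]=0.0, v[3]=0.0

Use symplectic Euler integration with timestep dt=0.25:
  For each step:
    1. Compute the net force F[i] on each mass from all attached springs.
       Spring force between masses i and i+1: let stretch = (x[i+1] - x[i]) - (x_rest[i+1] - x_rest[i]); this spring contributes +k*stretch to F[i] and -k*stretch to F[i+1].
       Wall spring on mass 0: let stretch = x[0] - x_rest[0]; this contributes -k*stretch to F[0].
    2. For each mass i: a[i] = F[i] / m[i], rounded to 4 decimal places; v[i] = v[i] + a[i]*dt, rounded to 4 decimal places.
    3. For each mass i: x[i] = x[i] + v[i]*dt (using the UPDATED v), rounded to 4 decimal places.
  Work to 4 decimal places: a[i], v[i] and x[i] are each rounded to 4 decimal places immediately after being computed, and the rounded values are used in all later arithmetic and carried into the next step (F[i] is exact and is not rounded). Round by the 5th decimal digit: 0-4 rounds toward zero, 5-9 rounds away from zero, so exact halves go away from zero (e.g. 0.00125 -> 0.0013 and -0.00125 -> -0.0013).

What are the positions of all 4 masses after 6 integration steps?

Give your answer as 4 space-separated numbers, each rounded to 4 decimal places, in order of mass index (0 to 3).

Step 0: x=[3.0000 6.0000 14.0000 18.0000] v=[0.0000 0.0000 0.0000 0.0000]
Step 1: x=[3.0000 7.2500 13.0000 18.0000] v=[0.0000 5.0000 -4.0000 0.0000]
Step 2: x=[3.3125 8.8750 11.8125 17.7500] v=[1.2500 6.5000 -4.7500 -1.0000]
Step 3: x=[4.1875 9.8438 11.3750 17.0156] v=[3.5000 3.8750 -1.7500 -2.9375]
Step 4: x=[5.4297 9.7813 11.9649 15.8711] v=[4.9688 -0.2501 2.3594 -4.5781]
Step 5: x=[6.4024 9.1768 12.9854 14.7500] v=[3.8907 -2.4181 4.0820 -4.4843]
Step 6: x=[6.4681 8.8308 13.4949 14.1878] v=[0.2627 -1.3839 2.0380 -2.2489]

Answer: 6.4681 8.8308 13.4949 14.1878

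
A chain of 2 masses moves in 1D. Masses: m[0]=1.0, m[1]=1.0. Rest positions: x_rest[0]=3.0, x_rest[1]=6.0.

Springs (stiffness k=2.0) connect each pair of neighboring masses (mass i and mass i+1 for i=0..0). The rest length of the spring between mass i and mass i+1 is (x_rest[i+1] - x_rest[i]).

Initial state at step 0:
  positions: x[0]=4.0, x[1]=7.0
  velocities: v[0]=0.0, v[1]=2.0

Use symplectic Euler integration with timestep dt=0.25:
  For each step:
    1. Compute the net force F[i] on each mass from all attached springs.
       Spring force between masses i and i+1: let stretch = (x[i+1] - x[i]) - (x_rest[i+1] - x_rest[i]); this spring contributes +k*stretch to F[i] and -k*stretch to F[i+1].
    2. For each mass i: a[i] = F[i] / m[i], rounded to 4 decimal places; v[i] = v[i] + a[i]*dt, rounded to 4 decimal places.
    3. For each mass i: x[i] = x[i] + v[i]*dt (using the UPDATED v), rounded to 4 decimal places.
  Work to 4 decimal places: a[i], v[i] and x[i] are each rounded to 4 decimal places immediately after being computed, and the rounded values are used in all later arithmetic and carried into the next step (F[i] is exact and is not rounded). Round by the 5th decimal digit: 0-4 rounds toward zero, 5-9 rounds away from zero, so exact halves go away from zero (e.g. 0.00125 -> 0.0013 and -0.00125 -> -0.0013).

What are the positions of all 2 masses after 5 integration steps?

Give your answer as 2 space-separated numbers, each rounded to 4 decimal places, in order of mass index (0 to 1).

Answer: 4.9522 8.5478

Derivation:
Step 0: x=[4.0000 7.0000] v=[0.0000 2.0000]
Step 1: x=[4.0000 7.5000] v=[0.0000 2.0000]
Step 2: x=[4.0625 7.9375] v=[0.2500 1.7500]
Step 3: x=[4.2344 8.2656] v=[0.6875 1.3125]
Step 4: x=[4.5352 8.4648] v=[1.2031 0.7969]
Step 5: x=[4.9522 8.5478] v=[1.6679 0.3321]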